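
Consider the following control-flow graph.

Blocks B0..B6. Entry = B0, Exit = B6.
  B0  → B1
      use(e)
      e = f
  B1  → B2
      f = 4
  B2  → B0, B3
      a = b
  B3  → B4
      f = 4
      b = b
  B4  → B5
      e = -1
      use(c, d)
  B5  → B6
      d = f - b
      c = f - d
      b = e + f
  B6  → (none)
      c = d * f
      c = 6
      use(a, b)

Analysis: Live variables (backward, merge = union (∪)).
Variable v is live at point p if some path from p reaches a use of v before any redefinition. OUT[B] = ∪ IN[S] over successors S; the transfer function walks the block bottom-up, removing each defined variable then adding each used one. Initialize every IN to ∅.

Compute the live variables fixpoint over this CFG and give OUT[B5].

Per-block solution:
  B0:   IN={b, c, d, e, f}   OUT={b, c, d, e}
  B1:   IN={b, c, d, e}   OUT={b, c, d, e, f}
  B2:   IN={b, c, d, e, f}   OUT={a, b, c, d, e, f}
  B3:   IN={a, b, c, d}   OUT={a, b, c, d, f}
  B4:   IN={a, b, c, d, f}   OUT={a, b, e, f}
  B5:   IN={a, b, e, f}   OUT={a, b, d, f}
  B6:   IN={a, b, d, f}   OUT={}

Merge at B5: OUT[B5] = IN[B6] = {a, b, d, f}

Answer: {a, b, d, f}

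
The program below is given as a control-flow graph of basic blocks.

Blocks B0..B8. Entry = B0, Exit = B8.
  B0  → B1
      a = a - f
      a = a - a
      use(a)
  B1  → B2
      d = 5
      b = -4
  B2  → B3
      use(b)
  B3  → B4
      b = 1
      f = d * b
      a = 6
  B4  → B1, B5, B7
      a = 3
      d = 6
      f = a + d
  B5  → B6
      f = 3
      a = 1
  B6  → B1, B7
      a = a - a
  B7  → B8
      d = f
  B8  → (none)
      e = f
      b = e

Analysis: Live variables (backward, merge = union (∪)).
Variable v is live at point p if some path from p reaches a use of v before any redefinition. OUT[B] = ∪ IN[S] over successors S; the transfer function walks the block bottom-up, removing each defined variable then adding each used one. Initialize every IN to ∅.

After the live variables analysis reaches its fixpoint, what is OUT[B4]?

Answer: {f}

Derivation:
Fixpoint table:
  B0:   IN={a, f}   OUT={}
  B1:   IN={}   OUT={b, d}
  B2:   IN={b, d}   OUT={d}
  B3:   IN={d}   OUT={}
  B4:   IN={}   OUT={f}
  B5:   IN={}   OUT={a, f}
  B6:   IN={a, f}   OUT={f}
  B7:   IN={f}   OUT={f}
  B8:   IN={f}   OUT={}

Merge at B4: OUT[B4] = IN[B1] ⊔ IN[B5] ⊔ IN[B7] = {f}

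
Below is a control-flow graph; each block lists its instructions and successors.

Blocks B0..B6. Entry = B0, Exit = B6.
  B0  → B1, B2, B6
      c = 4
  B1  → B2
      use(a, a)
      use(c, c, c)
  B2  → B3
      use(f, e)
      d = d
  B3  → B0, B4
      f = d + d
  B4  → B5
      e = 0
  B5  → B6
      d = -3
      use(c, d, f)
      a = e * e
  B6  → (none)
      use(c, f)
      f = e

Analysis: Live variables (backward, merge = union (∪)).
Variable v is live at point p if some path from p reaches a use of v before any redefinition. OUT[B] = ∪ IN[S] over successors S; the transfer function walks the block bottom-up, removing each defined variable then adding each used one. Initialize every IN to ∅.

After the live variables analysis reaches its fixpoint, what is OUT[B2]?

Converged values:
  B0:   IN={a, d, e, f}   OUT={a, c, d, e, f}
  B1:   IN={a, c, d, e, f}   OUT={a, c, d, e, f}
  B2:   IN={a, c, d, e, f}   OUT={a, c, d, e}
  B3:   IN={a, c, d, e}   OUT={a, c, d, e, f}
  B4:   IN={c, f}   OUT={c, e, f}
  B5:   IN={c, e, f}   OUT={c, e, f}
  B6:   IN={c, e, f}   OUT={}

Merge at B2: OUT[B2] = IN[B3] = {a, c, d, e}

Answer: {a, c, d, e}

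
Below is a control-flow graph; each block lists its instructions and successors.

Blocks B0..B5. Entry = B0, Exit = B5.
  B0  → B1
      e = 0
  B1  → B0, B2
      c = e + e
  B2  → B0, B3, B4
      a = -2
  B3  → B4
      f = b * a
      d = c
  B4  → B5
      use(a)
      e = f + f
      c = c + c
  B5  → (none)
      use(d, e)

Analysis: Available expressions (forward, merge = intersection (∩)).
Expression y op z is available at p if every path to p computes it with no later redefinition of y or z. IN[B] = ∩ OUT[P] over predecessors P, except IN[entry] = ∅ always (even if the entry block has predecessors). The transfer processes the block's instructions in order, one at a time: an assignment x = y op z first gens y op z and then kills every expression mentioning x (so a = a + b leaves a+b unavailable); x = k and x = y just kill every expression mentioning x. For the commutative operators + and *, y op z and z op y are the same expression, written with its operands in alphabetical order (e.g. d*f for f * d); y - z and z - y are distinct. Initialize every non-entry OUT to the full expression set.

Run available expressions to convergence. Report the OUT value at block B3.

Converged values:
  B0:  IN={}  OUT={}
  B1:  IN={}  OUT={e+e}
  B2:  IN={e+e}  OUT={e+e}
  B3:  IN={e+e}  OUT={a*b, e+e}
  B4:  IN={e+e}  OUT={f+f}
  B5:  IN={f+f}  OUT={f+f}

Merge at B3: IN[B3] = OUT[B2] = {e+e}
Applying B3's transfer function to that IN value gives OUT[B3] (row B3 above).

Answer: {a*b, e+e}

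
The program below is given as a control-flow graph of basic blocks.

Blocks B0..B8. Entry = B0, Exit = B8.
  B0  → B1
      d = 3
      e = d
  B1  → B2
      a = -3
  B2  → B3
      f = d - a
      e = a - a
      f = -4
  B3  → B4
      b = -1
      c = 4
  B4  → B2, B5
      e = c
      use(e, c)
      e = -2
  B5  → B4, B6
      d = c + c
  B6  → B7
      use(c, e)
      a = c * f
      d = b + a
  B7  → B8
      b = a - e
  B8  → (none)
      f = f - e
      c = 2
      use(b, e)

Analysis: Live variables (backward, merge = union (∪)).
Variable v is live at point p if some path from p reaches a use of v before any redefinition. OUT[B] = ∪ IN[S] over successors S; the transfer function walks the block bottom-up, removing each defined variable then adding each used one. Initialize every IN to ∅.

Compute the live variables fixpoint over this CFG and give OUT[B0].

Answer: {d}

Working:
Per-block solution:
  B0:   IN={}   OUT={d}
  B1:   IN={d}   OUT={a, d}
  B2:   IN={a, d}   OUT={a, d, f}
  B3:   IN={a, d, f}   OUT={a, b, c, d, f}
  B4:   IN={a, b, c, d, f}   OUT={a, b, c, d, e, f}
  B5:   IN={a, b, c, e, f}   OUT={a, b, c, d, e, f}
  B6:   IN={b, c, e, f}   OUT={a, e, f}
  B7:   IN={a, e, f}   OUT={b, e, f}
  B8:   IN={b, e, f}   OUT={}

Merge at B0: OUT[B0] = IN[B1] = {d}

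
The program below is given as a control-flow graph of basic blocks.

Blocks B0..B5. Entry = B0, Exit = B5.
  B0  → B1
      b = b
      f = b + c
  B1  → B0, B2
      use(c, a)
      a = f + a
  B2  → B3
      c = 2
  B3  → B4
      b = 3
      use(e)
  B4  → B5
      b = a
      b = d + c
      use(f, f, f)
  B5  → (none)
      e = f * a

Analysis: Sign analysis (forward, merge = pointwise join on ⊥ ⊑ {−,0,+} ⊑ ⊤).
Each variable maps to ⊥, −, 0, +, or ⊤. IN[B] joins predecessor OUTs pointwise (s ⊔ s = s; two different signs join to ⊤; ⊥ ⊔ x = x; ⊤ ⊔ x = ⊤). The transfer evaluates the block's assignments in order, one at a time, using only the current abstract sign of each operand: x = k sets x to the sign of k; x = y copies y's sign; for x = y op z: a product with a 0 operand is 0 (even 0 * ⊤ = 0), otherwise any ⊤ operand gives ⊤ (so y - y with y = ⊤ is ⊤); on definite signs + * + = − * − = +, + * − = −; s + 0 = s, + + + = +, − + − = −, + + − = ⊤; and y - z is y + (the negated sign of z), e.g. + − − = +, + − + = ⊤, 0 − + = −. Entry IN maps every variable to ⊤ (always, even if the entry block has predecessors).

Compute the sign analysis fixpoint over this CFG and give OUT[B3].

Answer: {a: ⊤, b: +, c: +, d: ⊤, e: ⊤, f: ⊤}

Working:
Per-block solution:
  B0:  IN=(all ⊤)  OUT=(all ⊤)
  B1:  IN=(all ⊤)  OUT=(all ⊤)
  B2:  IN=(all ⊤)  OUT={c:+; rest ⊤}
  B3:  IN={c:+; rest ⊤}  OUT={b:+, c:+; rest ⊤}
  B4:  IN={b:+, c:+; rest ⊤}  OUT={c:+; rest ⊤}
  B5:  IN={c:+; rest ⊤}  OUT={c:+; rest ⊤}

Merge at B3: IN[B3] = OUT[B2] = {a: ⊤, b: ⊤, c: +, d: ⊤, e: ⊤, f: ⊤}
Applying B3's transfer function to that IN value gives OUT[B3] (row B3 above).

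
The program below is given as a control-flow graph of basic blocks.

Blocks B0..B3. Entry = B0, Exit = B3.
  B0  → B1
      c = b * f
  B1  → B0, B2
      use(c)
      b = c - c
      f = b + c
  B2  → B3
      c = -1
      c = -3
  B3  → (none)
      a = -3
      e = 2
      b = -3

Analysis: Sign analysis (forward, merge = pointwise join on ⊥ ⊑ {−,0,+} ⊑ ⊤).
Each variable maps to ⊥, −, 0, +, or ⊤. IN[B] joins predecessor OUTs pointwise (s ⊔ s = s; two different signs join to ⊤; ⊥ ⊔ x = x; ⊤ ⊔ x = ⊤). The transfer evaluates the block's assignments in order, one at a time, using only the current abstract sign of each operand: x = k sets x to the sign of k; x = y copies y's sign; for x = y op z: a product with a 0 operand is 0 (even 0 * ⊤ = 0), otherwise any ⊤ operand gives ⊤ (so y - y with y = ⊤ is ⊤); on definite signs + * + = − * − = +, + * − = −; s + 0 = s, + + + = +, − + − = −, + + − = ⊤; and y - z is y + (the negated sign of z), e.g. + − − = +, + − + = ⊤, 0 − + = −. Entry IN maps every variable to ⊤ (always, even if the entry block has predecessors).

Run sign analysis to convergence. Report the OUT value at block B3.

Fixpoint table:
  B0:   IN=(all ⊤)   OUT=(all ⊤)
  B1:   IN=(all ⊤)   OUT=(all ⊤)
  B2:   IN=(all ⊤)   OUT={c:-; rest ⊤}
  B3:   IN={c:-; rest ⊤}   OUT={a:-, b:-, c:-, e:+; rest ⊤}

Merge at B3: IN[B3] = OUT[B2] = {a: ⊤, b: ⊤, c: -, d: ⊤, e: ⊤, f: ⊤}
Applying B3's transfer function to that IN value gives OUT[B3] (row B3 above).

Answer: {a: -, b: -, c: -, d: ⊤, e: +, f: ⊤}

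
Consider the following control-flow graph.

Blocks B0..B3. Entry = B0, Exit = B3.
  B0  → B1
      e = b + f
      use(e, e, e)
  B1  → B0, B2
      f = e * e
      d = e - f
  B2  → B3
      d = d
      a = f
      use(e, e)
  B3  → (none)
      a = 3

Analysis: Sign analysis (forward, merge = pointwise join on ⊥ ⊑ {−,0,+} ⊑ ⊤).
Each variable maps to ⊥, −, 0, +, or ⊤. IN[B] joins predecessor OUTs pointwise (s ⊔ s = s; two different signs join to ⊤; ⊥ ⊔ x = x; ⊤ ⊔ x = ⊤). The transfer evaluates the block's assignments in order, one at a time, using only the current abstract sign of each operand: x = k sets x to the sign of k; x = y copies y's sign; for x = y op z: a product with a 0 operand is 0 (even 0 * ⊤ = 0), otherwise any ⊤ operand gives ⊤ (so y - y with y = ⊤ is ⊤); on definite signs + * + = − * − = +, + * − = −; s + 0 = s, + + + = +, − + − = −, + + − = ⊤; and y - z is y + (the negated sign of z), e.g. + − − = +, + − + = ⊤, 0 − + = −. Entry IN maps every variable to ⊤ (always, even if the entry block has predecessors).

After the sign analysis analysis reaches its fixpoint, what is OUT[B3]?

Fixpoint table:
  B0:   IN=(all ⊤)   OUT=(all ⊤)
  B1:   IN=(all ⊤)   OUT=(all ⊤)
  B2:   IN=(all ⊤)   OUT=(all ⊤)
  B3:   IN=(all ⊤)   OUT={a:+; rest ⊤}

Merge at B3: IN[B3] = OUT[B2] = {a: ⊤, b: ⊤, c: ⊤, d: ⊤, e: ⊤, f: ⊤}
Applying B3's transfer function to that IN value gives OUT[B3] (row B3 above).

Answer: {a: +, b: ⊤, c: ⊤, d: ⊤, e: ⊤, f: ⊤}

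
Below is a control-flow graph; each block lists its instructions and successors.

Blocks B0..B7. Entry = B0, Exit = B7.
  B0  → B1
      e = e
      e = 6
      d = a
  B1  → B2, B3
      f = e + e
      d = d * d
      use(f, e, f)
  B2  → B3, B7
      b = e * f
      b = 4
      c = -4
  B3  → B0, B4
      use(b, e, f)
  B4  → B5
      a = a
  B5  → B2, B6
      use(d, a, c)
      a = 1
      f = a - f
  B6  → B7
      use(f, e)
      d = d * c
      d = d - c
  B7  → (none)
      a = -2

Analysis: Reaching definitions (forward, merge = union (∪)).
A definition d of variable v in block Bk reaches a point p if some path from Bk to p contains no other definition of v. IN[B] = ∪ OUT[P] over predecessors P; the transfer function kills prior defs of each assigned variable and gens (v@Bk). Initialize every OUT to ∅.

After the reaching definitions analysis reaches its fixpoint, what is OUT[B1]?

Fixpoint table:
  B0:  IN={a@B5, b@B2, c@B2, d@B1, e@B0, f@B1, f@B5}  OUT={a@B5, b@B2, c@B2, d@B0, e@B0, f@B1, f@B5}
  B1:  IN={a@B5, b@B2, c@B2, d@B0, e@B0, f@B1, f@B5}  OUT={a@B5, b@B2, c@B2, d@B1, e@B0, f@B1}
  B2:  IN={a@B5, b@B2, c@B2, d@B1, e@B0, f@B1, f@B5}  OUT={a@B5, b@B2, c@B2, d@B1, e@B0, f@B1, f@B5}
  B3:  IN={a@B5, b@B2, c@B2, d@B1, e@B0, f@B1, f@B5}  OUT={a@B5, b@B2, c@B2, d@B1, e@B0, f@B1, f@B5}
  B4:  IN={a@B5, b@B2, c@B2, d@B1, e@B0, f@B1, f@B5}  OUT={a@B4, b@B2, c@B2, d@B1, e@B0, f@B1, f@B5}
  B5:  IN={a@B4, b@B2, c@B2, d@B1, e@B0, f@B1, f@B5}  OUT={a@B5, b@B2, c@B2, d@B1, e@B0, f@B5}
  B6:  IN={a@B5, b@B2, c@B2, d@B1, e@B0, f@B5}  OUT={a@B5, b@B2, c@B2, d@B6, e@B0, f@B5}
  B7:  IN={a@B5, b@B2, c@B2, d@B1, d@B6, e@B0, f@B1, f@B5}  OUT={a@B7, b@B2, c@B2, d@B1, d@B6, e@B0, f@B1, f@B5}

Merge at B1: IN[B1] = OUT[B0] = {a@B5, b@B2, c@B2, d@B0, e@B0, f@B1, f@B5}
Applying B1's transfer function to that IN value gives OUT[B1] (row B1 above).

Answer: {a@B5, b@B2, c@B2, d@B1, e@B0, f@B1}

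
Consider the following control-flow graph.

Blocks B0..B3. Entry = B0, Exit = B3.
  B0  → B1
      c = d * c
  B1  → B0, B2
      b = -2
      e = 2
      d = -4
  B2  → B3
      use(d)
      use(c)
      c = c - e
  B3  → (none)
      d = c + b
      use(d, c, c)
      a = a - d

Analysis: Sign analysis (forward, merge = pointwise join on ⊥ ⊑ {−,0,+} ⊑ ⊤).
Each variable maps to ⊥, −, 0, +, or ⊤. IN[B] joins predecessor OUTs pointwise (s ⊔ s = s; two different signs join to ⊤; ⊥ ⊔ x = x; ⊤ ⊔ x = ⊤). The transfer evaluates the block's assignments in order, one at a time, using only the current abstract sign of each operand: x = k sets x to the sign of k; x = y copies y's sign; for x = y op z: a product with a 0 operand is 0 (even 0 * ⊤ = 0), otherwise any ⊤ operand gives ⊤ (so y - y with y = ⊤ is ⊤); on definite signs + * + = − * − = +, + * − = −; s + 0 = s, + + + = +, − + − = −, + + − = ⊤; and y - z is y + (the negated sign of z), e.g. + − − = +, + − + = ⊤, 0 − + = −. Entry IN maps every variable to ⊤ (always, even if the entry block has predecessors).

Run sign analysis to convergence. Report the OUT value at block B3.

Fixpoint table:
  B0: | IN=(all ⊤) | OUT=(all ⊤)
  B1: | IN=(all ⊤) | OUT={b:-, d:-, e:+; rest ⊤}
  B2: | IN={b:-, d:-, e:+; rest ⊤} | OUT={b:-, d:-, e:+; rest ⊤}
  B3: | IN={b:-, d:-, e:+; rest ⊤} | OUT={b:-, e:+; rest ⊤}

Merge at B3: IN[B3] = OUT[B2] = {a: ⊤, b: -, c: ⊤, d: -, e: +, f: ⊤}
Applying B3's transfer function to that IN value gives OUT[B3] (row B3 above).

Answer: {a: ⊤, b: -, c: ⊤, d: ⊤, e: +, f: ⊤}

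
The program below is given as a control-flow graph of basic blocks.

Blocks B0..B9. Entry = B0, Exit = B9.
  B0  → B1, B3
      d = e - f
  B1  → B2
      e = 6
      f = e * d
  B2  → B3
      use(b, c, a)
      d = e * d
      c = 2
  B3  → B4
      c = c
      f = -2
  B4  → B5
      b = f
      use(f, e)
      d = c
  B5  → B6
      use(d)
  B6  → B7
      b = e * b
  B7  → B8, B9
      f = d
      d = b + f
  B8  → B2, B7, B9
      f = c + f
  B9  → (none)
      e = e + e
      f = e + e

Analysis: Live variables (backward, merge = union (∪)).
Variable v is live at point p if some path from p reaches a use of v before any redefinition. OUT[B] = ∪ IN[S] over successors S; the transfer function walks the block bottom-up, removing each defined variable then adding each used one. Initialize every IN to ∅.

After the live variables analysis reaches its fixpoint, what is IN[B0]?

Answer: {a, b, c, e, f}

Derivation:
Per-block solution:
  B0:   IN={a, b, c, e, f}   OUT={a, b, c, d, e}
  B1:   IN={a, b, c, d}   OUT={a, b, c, d, e}
  B2:   IN={a, b, c, d, e}   OUT={a, c, e}
  B3:   IN={a, c, e}   OUT={a, c, e, f}
  B4:   IN={a, c, e, f}   OUT={a, b, c, d, e}
  B5:   IN={a, b, c, d, e}   OUT={a, b, c, d, e}
  B6:   IN={a, b, c, d, e}   OUT={a, b, c, d, e}
  B7:   IN={a, b, c, d, e}   OUT={a, b, c, d, e, f}
  B8:   IN={a, b, c, d, e, f}   OUT={a, b, c, d, e}
  B9:   IN={e}   OUT={}

Merge at B0: OUT[B0] = IN[B1] ⊔ IN[B3] = {a, b, c, d, e}
Applying B0's transfer function to that OUT value gives IN[B0] (row B0 above).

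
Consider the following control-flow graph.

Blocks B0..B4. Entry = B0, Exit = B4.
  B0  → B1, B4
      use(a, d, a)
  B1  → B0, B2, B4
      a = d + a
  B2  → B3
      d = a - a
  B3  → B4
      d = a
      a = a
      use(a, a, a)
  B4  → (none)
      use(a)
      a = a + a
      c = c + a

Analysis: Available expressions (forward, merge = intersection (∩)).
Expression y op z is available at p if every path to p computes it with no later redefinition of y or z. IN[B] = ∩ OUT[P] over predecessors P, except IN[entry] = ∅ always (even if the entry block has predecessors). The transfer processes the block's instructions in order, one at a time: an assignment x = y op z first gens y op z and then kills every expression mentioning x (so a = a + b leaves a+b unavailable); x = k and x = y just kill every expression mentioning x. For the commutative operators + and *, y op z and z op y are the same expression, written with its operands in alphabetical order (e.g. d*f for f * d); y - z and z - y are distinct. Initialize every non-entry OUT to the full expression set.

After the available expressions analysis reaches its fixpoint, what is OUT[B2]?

Answer: {a-a}

Trace:
Fixpoint table:
  B0: | IN={} | OUT={}
  B1: | IN={} | OUT={}
  B2: | IN={} | OUT={a-a}
  B3: | IN={a-a} | OUT={}
  B4: | IN={} | OUT={}

Merge at B2: IN[B2] = OUT[B1] = {}
Applying B2's transfer function to that IN value gives OUT[B2] (row B2 above).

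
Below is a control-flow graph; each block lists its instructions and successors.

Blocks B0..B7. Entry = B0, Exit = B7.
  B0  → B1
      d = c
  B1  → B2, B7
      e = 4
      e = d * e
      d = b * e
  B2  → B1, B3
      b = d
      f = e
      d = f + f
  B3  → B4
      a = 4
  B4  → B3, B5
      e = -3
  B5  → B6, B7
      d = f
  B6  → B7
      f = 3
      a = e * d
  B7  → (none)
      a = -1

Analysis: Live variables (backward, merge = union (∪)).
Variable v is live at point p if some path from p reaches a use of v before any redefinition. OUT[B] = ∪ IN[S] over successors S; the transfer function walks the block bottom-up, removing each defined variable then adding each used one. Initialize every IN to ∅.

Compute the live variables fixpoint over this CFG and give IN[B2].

Fixpoint table:
  B0:  IN={b, c}  OUT={b, d}
  B1:  IN={b, d}  OUT={d, e}
  B2:  IN={d, e}  OUT={b, d, f}
  B3:  IN={f}  OUT={f}
  B4:  IN={f}  OUT={e, f}
  B5:  IN={e, f}  OUT={d, e}
  B6:  IN={d, e}  OUT={}
  B7:  IN={}  OUT={}

Merge at B2: OUT[B2] = IN[B1] ⊔ IN[B3] = {b, d, f}
Applying B2's transfer function to that OUT value gives IN[B2] (row B2 above).

Answer: {d, e}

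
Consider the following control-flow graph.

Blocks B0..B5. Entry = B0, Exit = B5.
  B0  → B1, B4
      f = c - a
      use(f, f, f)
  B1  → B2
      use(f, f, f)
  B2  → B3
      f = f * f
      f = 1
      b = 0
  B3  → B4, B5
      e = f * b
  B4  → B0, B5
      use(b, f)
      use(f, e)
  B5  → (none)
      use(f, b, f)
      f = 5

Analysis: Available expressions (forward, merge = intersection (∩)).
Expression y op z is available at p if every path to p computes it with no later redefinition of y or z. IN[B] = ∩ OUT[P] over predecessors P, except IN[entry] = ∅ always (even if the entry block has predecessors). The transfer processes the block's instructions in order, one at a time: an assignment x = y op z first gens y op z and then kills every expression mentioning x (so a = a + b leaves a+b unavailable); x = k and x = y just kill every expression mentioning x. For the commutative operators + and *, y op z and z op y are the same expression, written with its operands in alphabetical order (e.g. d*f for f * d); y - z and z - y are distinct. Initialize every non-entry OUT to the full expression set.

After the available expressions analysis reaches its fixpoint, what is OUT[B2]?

Per-block solution:
  B0:   IN={}   OUT={c-a}
  B1:   IN={c-a}   OUT={c-a}
  B2:   IN={c-a}   OUT={c-a}
  B3:   IN={c-a}   OUT={b*f, c-a}
  B4:   IN={c-a}   OUT={c-a}
  B5:   IN={c-a}   OUT={c-a}

Merge at B2: IN[B2] = OUT[B1] = {c-a}
Applying B2's transfer function to that IN value gives OUT[B2] (row B2 above).

Answer: {c-a}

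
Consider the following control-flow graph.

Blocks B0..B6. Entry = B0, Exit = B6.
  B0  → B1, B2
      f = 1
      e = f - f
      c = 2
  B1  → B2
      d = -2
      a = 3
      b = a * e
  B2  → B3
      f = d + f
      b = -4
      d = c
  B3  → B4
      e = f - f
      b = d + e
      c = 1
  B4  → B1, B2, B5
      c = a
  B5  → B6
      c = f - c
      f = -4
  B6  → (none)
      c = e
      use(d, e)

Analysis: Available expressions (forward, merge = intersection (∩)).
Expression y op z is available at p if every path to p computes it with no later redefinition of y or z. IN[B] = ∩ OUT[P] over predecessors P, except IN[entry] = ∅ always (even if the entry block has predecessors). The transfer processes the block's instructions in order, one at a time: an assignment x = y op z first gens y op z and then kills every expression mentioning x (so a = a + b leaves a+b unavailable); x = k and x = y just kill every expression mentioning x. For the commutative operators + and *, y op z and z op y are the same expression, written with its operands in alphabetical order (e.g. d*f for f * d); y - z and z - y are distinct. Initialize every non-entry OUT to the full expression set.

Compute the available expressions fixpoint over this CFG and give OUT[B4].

Fixpoint table:
  B0:  IN={}  OUT={f-f}
  B1:  IN={f-f}  OUT={a*e, f-f}
  B2:  IN={f-f}  OUT={}
  B3:  IN={}  OUT={d+e, f-f}
  B4:  IN={d+e, f-f}  OUT={d+e, f-f}
  B5:  IN={d+e, f-f}  OUT={d+e}
  B6:  IN={d+e}  OUT={d+e}

Merge at B4: IN[B4] = OUT[B3] = {d+e, f-f}
Applying B4's transfer function to that IN value gives OUT[B4] (row B4 above).

Answer: {d+e, f-f}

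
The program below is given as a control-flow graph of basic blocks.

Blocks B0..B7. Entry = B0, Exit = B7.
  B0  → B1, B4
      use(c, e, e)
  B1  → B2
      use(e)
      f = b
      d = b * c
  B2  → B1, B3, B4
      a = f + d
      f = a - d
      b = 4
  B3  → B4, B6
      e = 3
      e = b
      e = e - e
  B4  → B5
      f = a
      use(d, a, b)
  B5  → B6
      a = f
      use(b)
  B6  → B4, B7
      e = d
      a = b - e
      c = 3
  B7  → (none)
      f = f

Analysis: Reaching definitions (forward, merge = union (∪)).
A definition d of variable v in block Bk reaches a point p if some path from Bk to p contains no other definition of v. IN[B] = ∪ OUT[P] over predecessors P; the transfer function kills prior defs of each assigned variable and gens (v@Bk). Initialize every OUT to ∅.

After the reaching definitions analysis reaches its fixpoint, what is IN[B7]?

Answer: {a@B6, b@B2, c@B6, d@B1, e@B6, f@B2, f@B4}

Working:
Fixpoint table:
  B0:  IN={}  OUT={}
  B1:  IN={a@B2, b@B2, d@B1, f@B2}  OUT={a@B2, b@B2, d@B1, f@B1}
  B2:  IN={a@B2, b@B2, d@B1, f@B1}  OUT={a@B2, b@B2, d@B1, f@B2}
  B3:  IN={a@B2, b@B2, d@B1, f@B2}  OUT={a@B2, b@B2, d@B1, e@B3, f@B2}
  B4:  IN={a@B2, a@B6, b@B2, c@B6, d@B1, e@B3, e@B6, f@B2, f@B4}  OUT={a@B2, a@B6, b@B2, c@B6, d@B1, e@B3, e@B6, f@B4}
  B5:  IN={a@B2, a@B6, b@B2, c@B6, d@B1, e@B3, e@B6, f@B4}  OUT={a@B5, b@B2, c@B6, d@B1, e@B3, e@B6, f@B4}
  B6:  IN={a@B2, a@B5, b@B2, c@B6, d@B1, e@B3, e@B6, f@B2, f@B4}  OUT={a@B6, b@B2, c@B6, d@B1, e@B6, f@B2, f@B4}
  B7:  IN={a@B6, b@B2, c@B6, d@B1, e@B6, f@B2, f@B4}  OUT={a@B6, b@B2, c@B6, d@B1, e@B6, f@B7}

Merge at B7: IN[B7] = OUT[B6] = {a@B6, b@B2, c@B6, d@B1, e@B6, f@B2, f@B4}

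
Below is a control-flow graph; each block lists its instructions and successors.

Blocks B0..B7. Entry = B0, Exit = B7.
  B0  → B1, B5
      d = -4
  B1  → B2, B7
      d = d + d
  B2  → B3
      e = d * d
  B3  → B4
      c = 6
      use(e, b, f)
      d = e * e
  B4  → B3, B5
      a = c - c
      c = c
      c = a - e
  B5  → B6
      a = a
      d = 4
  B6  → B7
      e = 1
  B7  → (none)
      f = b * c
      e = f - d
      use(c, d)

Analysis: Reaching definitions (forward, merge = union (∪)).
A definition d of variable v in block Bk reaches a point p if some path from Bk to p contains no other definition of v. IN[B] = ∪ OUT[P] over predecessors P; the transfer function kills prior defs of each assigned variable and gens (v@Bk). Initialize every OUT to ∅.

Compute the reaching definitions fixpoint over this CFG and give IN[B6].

Answer: {a@B5, c@B4, d@B5, e@B2}

Derivation:
Fixpoint table:
  B0: | IN={} | OUT={d@B0}
  B1: | IN={d@B0} | OUT={d@B1}
  B2: | IN={d@B1} | OUT={d@B1, e@B2}
  B3: | IN={a@B4, c@B4, d@B1, d@B3, e@B2} | OUT={a@B4, c@B3, d@B3, e@B2}
  B4: | IN={a@B4, c@B3, d@B3, e@B2} | OUT={a@B4, c@B4, d@B3, e@B2}
  B5: | IN={a@B4, c@B4, d@B0, d@B3, e@B2} | OUT={a@B5, c@B4, d@B5, e@B2}
  B6: | IN={a@B5, c@B4, d@B5, e@B2} | OUT={a@B5, c@B4, d@B5, e@B6}
  B7: | IN={a@B5, c@B4, d@B1, d@B5, e@B6} | OUT={a@B5, c@B4, d@B1, d@B5, e@B7, f@B7}

Merge at B6: IN[B6] = OUT[B5] = {a@B5, c@B4, d@B5, e@B2}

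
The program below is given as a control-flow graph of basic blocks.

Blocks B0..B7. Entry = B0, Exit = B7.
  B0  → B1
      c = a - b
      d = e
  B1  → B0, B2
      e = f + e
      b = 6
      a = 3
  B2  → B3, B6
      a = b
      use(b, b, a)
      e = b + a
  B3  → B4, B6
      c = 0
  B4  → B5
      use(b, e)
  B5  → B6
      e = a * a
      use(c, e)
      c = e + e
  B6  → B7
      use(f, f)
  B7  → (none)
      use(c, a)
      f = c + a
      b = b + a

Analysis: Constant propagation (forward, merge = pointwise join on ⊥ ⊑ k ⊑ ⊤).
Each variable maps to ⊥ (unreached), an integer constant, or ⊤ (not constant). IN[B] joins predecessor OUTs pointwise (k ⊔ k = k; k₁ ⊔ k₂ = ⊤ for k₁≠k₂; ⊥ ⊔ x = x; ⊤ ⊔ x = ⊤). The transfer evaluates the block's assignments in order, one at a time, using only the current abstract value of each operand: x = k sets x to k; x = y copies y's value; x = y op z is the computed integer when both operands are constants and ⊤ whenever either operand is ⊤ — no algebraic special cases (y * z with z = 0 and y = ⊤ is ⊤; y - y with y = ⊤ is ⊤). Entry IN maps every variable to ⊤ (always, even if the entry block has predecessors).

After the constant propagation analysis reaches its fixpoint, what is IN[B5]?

Answer: {a: 6, b: 6, c: 0, d: ⊤, e: 12, f: ⊤}

Trace:
Fixpoint table:
  B0:  IN=(all ⊤)  OUT=(all ⊤)
  B1:  IN=(all ⊤)  OUT={a:3, b:6; rest ⊤}
  B2:  IN={a:3, b:6; rest ⊤}  OUT={a:6, b:6, e:12; rest ⊤}
  B3:  IN={a:6, b:6, e:12; rest ⊤}  OUT={a:6, b:6, c:0, e:12; rest ⊤}
  B4:  IN={a:6, b:6, c:0, e:12; rest ⊤}  OUT={a:6, b:6, c:0, e:12; rest ⊤}
  B5:  IN={a:6, b:6, c:0, e:12; rest ⊤}  OUT={a:6, b:6, c:72, e:36; rest ⊤}
  B6:  IN={a:6, b:6; rest ⊤}  OUT={a:6, b:6; rest ⊤}
  B7:  IN={a:6, b:6; rest ⊤}  OUT={a:6, b:12; rest ⊤}

Merge at B5: IN[B5] = OUT[B4] = {a: 6, b: 6, c: 0, d: ⊤, e: 12, f: ⊤}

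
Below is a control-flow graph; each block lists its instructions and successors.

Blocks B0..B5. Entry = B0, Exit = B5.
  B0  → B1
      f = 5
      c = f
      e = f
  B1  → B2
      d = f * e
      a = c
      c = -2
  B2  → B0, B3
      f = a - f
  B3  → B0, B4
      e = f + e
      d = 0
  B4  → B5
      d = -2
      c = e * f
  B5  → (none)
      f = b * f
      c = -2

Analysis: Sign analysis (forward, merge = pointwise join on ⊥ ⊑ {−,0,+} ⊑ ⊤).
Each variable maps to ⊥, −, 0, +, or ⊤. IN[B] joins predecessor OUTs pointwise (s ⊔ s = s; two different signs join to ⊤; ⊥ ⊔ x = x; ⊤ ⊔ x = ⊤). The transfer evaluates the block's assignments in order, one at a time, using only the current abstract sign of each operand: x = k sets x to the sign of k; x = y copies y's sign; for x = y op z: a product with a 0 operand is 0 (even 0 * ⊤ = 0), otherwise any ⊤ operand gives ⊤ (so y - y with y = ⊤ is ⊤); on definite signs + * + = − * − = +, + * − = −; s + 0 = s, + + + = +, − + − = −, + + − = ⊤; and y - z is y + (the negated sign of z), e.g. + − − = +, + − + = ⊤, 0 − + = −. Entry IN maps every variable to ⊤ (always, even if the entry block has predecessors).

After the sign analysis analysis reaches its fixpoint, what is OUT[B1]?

Per-block solution:
  B0:   IN=(all ⊤)   OUT={c:+, e:+, f:+; rest ⊤}
  B1:   IN={c:+, e:+, f:+; rest ⊤}   OUT={a:+, c:-, d:+, e:+, f:+; rest ⊤}
  B2:   IN={a:+, c:-, d:+, e:+, f:+; rest ⊤}   OUT={a:+, c:-, d:+, e:+; rest ⊤}
  B3:   IN={a:+, c:-, d:+, e:+; rest ⊤}   OUT={a:+, c:-, d:0; rest ⊤}
  B4:   IN={a:+, c:-, d:0; rest ⊤}   OUT={a:+, d:-; rest ⊤}
  B5:   IN={a:+, d:-; rest ⊤}   OUT={a:+, c:-, d:-; rest ⊤}

Merge at B1: IN[B1] = OUT[B0] = {a: ⊤, b: ⊤, c: +, d: ⊤, e: +, f: +}
Applying B1's transfer function to that IN value gives OUT[B1] (row B1 above).

Answer: {a: +, b: ⊤, c: -, d: +, e: +, f: +}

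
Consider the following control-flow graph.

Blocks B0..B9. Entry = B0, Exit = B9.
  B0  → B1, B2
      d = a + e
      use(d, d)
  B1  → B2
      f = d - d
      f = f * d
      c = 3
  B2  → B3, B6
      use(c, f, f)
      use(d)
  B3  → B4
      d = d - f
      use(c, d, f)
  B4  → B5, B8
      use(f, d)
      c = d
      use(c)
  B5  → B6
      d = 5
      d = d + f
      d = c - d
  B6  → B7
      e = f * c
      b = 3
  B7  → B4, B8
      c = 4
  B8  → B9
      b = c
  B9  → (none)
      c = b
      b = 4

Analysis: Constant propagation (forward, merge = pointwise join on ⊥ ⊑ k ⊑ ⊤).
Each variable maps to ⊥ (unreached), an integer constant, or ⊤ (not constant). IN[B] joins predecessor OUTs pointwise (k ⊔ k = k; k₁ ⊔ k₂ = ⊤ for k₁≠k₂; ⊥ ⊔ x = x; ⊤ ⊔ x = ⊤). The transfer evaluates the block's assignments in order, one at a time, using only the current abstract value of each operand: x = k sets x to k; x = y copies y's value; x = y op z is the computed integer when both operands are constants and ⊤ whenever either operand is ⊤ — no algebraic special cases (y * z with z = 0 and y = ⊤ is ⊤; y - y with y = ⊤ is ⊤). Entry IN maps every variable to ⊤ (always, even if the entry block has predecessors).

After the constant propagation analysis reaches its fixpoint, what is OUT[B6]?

Answer: {a: ⊤, b: 3, c: ⊤, d: ⊤, e: ⊤, f: ⊤}

Working:
Converged values:
  B0:  IN=(all ⊤)  OUT=(all ⊤)
  B1:  IN=(all ⊤)  OUT={c:3; rest ⊤}
  B2:  IN=(all ⊤)  OUT=(all ⊤)
  B3:  IN=(all ⊤)  OUT=(all ⊤)
  B4:  IN=(all ⊤)  OUT=(all ⊤)
  B5:  IN=(all ⊤)  OUT=(all ⊤)
  B6:  IN=(all ⊤)  OUT={b:3; rest ⊤}
  B7:  IN={b:3; rest ⊤}  OUT={b:3, c:4; rest ⊤}
  B8:  IN=(all ⊤)  OUT=(all ⊤)
  B9:  IN=(all ⊤)  OUT={b:4; rest ⊤}

Merge at B6: IN[B6] = OUT[B2] ⊔ OUT[B5] = {a: ⊤, b: ⊤, c: ⊤, d: ⊤, e: ⊤, f: ⊤}
Applying B6's transfer function to that IN value gives OUT[B6] (row B6 above).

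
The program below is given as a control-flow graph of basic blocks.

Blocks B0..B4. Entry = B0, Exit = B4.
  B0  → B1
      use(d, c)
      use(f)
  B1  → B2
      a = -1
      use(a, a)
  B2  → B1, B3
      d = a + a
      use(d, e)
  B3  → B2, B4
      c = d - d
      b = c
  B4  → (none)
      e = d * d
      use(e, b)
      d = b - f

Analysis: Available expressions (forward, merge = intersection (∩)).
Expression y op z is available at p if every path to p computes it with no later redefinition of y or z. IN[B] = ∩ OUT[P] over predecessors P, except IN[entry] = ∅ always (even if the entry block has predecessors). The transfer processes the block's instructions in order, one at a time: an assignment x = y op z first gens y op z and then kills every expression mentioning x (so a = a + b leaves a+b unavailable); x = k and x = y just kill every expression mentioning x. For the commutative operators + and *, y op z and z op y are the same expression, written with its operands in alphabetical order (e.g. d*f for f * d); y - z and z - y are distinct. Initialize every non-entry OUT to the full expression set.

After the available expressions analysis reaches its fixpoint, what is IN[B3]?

Answer: {a+a}

Trace:
Per-block solution:
  B0:  IN={}  OUT={}
  B1:  IN={}  OUT={}
  B2:  IN={}  OUT={a+a}
  B3:  IN={a+a}  OUT={a+a, d-d}
  B4:  IN={a+a, d-d}  OUT={a+a, b-f}

Merge at B3: IN[B3] = OUT[B2] = {a+a}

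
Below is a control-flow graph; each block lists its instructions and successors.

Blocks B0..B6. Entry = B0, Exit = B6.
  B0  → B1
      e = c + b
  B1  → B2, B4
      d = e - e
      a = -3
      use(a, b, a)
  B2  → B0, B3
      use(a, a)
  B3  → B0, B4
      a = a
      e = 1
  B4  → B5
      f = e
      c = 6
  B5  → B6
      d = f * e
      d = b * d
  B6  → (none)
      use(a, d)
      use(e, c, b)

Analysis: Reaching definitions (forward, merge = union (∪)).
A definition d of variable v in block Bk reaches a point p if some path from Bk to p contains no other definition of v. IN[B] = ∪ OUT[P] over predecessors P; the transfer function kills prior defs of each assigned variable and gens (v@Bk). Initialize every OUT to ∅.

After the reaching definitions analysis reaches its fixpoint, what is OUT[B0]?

Answer: {a@B1, a@B3, d@B1, e@B0}

Trace:
Fixpoint table:
  B0: | IN={a@B1, a@B3, d@B1, e@B0, e@B3} | OUT={a@B1, a@B3, d@B1, e@B0}
  B1: | IN={a@B1, a@B3, d@B1, e@B0} | OUT={a@B1, d@B1, e@B0}
  B2: | IN={a@B1, d@B1, e@B0} | OUT={a@B1, d@B1, e@B0}
  B3: | IN={a@B1, d@B1, e@B0} | OUT={a@B3, d@B1, e@B3}
  B4: | IN={a@B1, a@B3, d@B1, e@B0, e@B3} | OUT={a@B1, a@B3, c@B4, d@B1, e@B0, e@B3, f@B4}
  B5: | IN={a@B1, a@B3, c@B4, d@B1, e@B0, e@B3, f@B4} | OUT={a@B1, a@B3, c@B4, d@B5, e@B0, e@B3, f@B4}
  B6: | IN={a@B1, a@B3, c@B4, d@B5, e@B0, e@B3, f@B4} | OUT={a@B1, a@B3, c@B4, d@B5, e@B0, e@B3, f@B4}

Merge at B0 (entry node, so the boundary value {} is joined with the incoming edge(s)): IN[B0] = {} ⊔ OUT[B2] ⊔ OUT[B3] = {a@B1, a@B3, d@B1, e@B0, e@B3}
Applying B0's transfer function to that IN value gives OUT[B0] (row B0 above).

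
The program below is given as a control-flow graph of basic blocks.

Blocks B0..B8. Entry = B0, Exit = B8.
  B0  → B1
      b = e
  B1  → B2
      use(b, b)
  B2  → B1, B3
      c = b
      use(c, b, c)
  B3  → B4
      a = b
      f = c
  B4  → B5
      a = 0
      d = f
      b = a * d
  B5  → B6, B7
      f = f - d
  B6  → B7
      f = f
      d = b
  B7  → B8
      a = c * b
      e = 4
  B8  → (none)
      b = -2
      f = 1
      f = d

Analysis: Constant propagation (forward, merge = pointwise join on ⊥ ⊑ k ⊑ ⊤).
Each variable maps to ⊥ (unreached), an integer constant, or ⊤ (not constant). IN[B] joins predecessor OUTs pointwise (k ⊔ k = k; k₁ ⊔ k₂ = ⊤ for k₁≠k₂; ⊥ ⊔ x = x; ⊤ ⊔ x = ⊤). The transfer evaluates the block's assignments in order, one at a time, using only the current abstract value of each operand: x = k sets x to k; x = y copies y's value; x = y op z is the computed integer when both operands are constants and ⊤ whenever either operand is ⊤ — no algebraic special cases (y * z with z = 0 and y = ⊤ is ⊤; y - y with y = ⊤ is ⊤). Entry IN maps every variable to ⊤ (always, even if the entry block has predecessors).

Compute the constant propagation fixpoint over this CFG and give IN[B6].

Converged values:
  B0:   IN=(all ⊤)   OUT=(all ⊤)
  B1:   IN=(all ⊤)   OUT=(all ⊤)
  B2:   IN=(all ⊤)   OUT=(all ⊤)
  B3:   IN=(all ⊤)   OUT=(all ⊤)
  B4:   IN=(all ⊤)   OUT={a:0; rest ⊤}
  B5:   IN={a:0; rest ⊤}   OUT={a:0; rest ⊤}
  B6:   IN={a:0; rest ⊤}   OUT={a:0; rest ⊤}
  B7:   IN={a:0; rest ⊤}   OUT={e:4; rest ⊤}
  B8:   IN={e:4; rest ⊤}   OUT={b:-2, e:4; rest ⊤}

Merge at B6: IN[B6] = OUT[B5] = {a: 0, b: ⊤, c: ⊤, d: ⊤, e: ⊤, f: ⊤}

Answer: {a: 0, b: ⊤, c: ⊤, d: ⊤, e: ⊤, f: ⊤}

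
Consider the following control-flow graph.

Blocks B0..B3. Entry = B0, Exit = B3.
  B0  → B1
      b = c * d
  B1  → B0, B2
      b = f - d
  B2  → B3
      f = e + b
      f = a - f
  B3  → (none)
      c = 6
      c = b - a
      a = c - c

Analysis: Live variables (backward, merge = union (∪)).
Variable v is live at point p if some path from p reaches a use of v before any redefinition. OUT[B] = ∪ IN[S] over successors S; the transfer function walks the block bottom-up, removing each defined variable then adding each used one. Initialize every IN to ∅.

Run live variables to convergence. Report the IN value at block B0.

Answer: {a, c, d, e, f}

Derivation:
Fixpoint table:
  B0: | IN={a, c, d, e, f} | OUT={a, c, d, e, f}
  B1: | IN={a, c, d, e, f} | OUT={a, b, c, d, e, f}
  B2: | IN={a, b, e} | OUT={a, b}
  B3: | IN={a, b} | OUT={}

Merge at B0: OUT[B0] = IN[B1] = {a, c, d, e, f}
Applying B0's transfer function to that OUT value gives IN[B0] (row B0 above).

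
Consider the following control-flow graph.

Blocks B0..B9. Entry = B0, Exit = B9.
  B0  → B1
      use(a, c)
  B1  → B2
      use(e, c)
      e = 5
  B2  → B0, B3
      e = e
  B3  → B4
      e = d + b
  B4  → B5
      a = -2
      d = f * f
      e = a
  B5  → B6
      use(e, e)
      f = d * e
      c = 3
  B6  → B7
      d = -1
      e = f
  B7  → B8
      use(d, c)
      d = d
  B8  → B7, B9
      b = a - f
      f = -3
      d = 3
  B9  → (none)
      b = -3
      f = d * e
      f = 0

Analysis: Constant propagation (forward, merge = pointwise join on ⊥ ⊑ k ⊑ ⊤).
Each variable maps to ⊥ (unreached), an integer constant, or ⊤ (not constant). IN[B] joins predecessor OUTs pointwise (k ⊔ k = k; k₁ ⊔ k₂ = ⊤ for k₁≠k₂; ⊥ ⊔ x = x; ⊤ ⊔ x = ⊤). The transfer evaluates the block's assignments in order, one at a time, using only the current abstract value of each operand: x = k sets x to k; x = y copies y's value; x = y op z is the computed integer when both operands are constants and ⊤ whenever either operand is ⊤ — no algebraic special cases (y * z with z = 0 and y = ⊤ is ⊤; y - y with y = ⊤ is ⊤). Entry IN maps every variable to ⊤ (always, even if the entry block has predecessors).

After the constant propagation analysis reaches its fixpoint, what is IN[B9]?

Answer: {a: -2, b: ⊤, c: 3, d: 3, e: ⊤, f: -3}

Derivation:
Fixpoint table:
  B0:   IN=(all ⊤)   OUT=(all ⊤)
  B1:   IN=(all ⊤)   OUT={e:5; rest ⊤}
  B2:   IN={e:5; rest ⊤}   OUT={e:5; rest ⊤}
  B3:   IN={e:5; rest ⊤}   OUT=(all ⊤)
  B4:   IN=(all ⊤)   OUT={a:-2, e:-2; rest ⊤}
  B5:   IN={a:-2, e:-2; rest ⊤}   OUT={a:-2, c:3, e:-2; rest ⊤}
  B6:   IN={a:-2, c:3, e:-2; rest ⊤}   OUT={a:-2, c:3, d:-1; rest ⊤}
  B7:   IN={a:-2, c:3; rest ⊤}   OUT={a:-2, c:3; rest ⊤}
  B8:   IN={a:-2, c:3; rest ⊤}   OUT={a:-2, c:3, d:3, f:-3; rest ⊤}
  B9:   IN={a:-2, c:3, d:3, f:-3; rest ⊤}   OUT={a:-2, b:-3, c:3, d:3, f:0; rest ⊤}

Merge at B9: IN[B9] = OUT[B8] = {a: -2, b: ⊤, c: 3, d: 3, e: ⊤, f: -3}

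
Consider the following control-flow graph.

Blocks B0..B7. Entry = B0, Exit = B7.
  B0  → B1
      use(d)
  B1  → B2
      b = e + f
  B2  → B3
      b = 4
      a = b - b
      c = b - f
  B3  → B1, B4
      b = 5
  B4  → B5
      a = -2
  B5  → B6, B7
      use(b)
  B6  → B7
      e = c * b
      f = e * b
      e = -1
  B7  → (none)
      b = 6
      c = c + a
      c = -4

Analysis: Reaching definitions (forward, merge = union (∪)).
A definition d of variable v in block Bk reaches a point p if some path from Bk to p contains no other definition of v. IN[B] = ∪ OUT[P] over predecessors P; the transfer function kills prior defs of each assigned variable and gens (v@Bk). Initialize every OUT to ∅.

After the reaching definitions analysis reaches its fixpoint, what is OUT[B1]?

Answer: {a@B2, b@B1, c@B2}

Trace:
Converged values:
  B0:   IN={}   OUT={}
  B1:   IN={a@B2, b@B3, c@B2}   OUT={a@B2, b@B1, c@B2}
  B2:   IN={a@B2, b@B1, c@B2}   OUT={a@B2, b@B2, c@B2}
  B3:   IN={a@B2, b@B2, c@B2}   OUT={a@B2, b@B3, c@B2}
  B4:   IN={a@B2, b@B3, c@B2}   OUT={a@B4, b@B3, c@B2}
  B5:   IN={a@B4, b@B3, c@B2}   OUT={a@B4, b@B3, c@B2}
  B6:   IN={a@B4, b@B3, c@B2}   OUT={a@B4, b@B3, c@B2, e@B6, f@B6}
  B7:   IN={a@B4, b@B3, c@B2, e@B6, f@B6}   OUT={a@B4, b@B7, c@B7, e@B6, f@B6}

Merge at B1: IN[B1] = OUT[B0] ⊔ OUT[B3] = {a@B2, b@B3, c@B2}
Applying B1's transfer function to that IN value gives OUT[B1] (row B1 above).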